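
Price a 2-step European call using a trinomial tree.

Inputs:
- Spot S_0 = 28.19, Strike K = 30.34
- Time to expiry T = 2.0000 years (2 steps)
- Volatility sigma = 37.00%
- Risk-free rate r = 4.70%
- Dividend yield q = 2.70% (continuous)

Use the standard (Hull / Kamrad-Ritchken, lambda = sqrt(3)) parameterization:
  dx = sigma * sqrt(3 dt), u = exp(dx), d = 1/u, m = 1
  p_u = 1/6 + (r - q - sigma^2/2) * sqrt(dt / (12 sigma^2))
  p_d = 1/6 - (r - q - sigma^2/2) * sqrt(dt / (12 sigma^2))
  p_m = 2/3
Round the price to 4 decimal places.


Answer: Price = V(0,0) = 4.7002

Derivation:
dt = T/N = 1.000000; dx = sigma*sqrt(3*dt) = 0.640859
u = exp(dx) = 1.898110; d = 1/u = 0.526840
p_u = 0.128866, p_m = 0.666667, p_d = 0.204468
Discount per step: exp(-r*dt) = 0.954087
Stock lattice S(k, j) with j the centered position index:
  k=0: S(0,+0) = 28.1900
  k=1: S(1,-1) = 14.8516; S(1,+0) = 28.1900; S(1,+1) = 53.5077
  k=2: S(2,-2) = 7.8244; S(2,-1) = 14.8516; S(2,+0) = 28.1900; S(2,+1) = 53.5077; S(2,+2) = 101.5636
Terminal payoffs V(N, j) = max(S_T - K, 0):
  V(2,-2) = 0.000000; V(2,-1) = 0.000000; V(2,+0) = 0.000000; V(2,+1) = 23.167729; V(2,+2) = 71.223569
Backward induction: V(k, j) = exp(-r*dt) * [p_u * V(k+1, j+1) + p_m * V(k+1, j) + p_d * V(k+1, j-1)]
  V(1,-1) = exp(-r*dt) * [p_u*0.000000 + p_m*0.000000 + p_d*0.000000] = 0.000000
  V(1,+0) = exp(-r*dt) * [p_u*23.167729 + p_m*0.000000 + p_d*0.000000] = 2.848455
  V(1,+1) = exp(-r*dt) * [p_u*71.223569 + p_m*23.167729 + p_d*0.000000] = 23.492911
  V(0,+0) = exp(-r*dt) * [p_u*23.492911 + p_m*2.848455 + p_d*0.000000] = 4.700219


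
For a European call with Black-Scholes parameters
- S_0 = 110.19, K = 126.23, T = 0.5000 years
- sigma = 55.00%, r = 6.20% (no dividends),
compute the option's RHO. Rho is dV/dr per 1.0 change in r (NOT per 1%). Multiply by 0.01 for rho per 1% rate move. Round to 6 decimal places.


Answer: Rho = 19.657317

Derivation:
d1 = -0.0752734229; d2 = -0.4641821525
phi(d1) = 0.3978136588; exp(-qT) = 1.0000000000; exp(-rT) = 0.9694755731
N(d2) = 0.3212586235
Rho = K*T*exp(-rT)*N(d2) = 126.2300 * 0.5000 * 0.9694755731 * 0.3212586235 = 19.657317


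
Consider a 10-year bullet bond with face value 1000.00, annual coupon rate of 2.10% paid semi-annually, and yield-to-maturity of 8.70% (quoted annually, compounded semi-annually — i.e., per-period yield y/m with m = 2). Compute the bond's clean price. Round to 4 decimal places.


Answer: Price = 565.1038

Derivation:
Coupon per period c = face * coupon_rate / m = 10.500000
Periods per year m = 2; per-period yield y/m = 0.043500
Number of cashflows N = 20
Cashflows (t years, CF_t, discount factor 1/(1+y/m)^(m*t), PV):
  t = 0.5000: CF_t = 10.500000, DF = 0.958313, PV = 10.062290
  t = 1.0000: CF_t = 10.500000, DF = 0.918365, PV = 9.642827
  t = 1.5000: CF_t = 10.500000, DF = 0.880081, PV = 9.240850
  t = 2.0000: CF_t = 10.500000, DF = 0.843393, PV = 8.855630
  t = 2.5000: CF_t = 10.500000, DF = 0.808235, PV = 8.486469
  t = 3.0000: CF_t = 10.500000, DF = 0.774543, PV = 8.132697
  t = 3.5000: CF_t = 10.500000, DF = 0.742254, PV = 7.793672
  t = 4.0000: CF_t = 10.500000, DF = 0.711312, PV = 7.468780
  t = 4.5000: CF_t = 10.500000, DF = 0.681660, PV = 7.157432
  t = 5.0000: CF_t = 10.500000, DF = 0.653244, PV = 6.859063
  t = 5.5000: CF_t = 10.500000, DF = 0.626013, PV = 6.573131
  t = 6.0000: CF_t = 10.500000, DF = 0.599916, PV = 6.299120
  t = 6.5000: CF_t = 10.500000, DF = 0.574908, PV = 6.036531
  t = 7.0000: CF_t = 10.500000, DF = 0.550942, PV = 5.784888
  t = 7.5000: CF_t = 10.500000, DF = 0.527975, PV = 5.543735
  t = 8.0000: CF_t = 10.500000, DF = 0.505965, PV = 5.312636
  t = 8.5000: CF_t = 10.500000, DF = 0.484873, PV = 5.091170
  t = 9.0000: CF_t = 10.500000, DF = 0.464661, PV = 4.878936
  t = 9.5000: CF_t = 10.500000, DF = 0.445290, PV = 4.675550
  t = 10.0000: CF_t = 1010.500000, DF = 0.426728, PV = 431.208437
Price P = sum_t PV_t = 565.103845


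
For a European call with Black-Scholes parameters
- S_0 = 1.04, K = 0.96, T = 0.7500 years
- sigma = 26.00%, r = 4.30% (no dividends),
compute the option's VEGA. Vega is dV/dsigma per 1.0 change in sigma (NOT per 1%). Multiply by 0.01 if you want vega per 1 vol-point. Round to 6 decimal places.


Answer: Vega = 0.298079

Derivation:
d1 = 0.6112927256; d2 = 0.3861261206
phi(d1) = 0.3309533231; exp(-qT) = 1.0000000000; exp(-rT) = 0.9682644857
Vega = S * exp(-qT) * phi(d1) * sqrt(T) = 1.0400 * 1.0000000000 * 0.3309533231 * 0.8660254038 = 0.298079


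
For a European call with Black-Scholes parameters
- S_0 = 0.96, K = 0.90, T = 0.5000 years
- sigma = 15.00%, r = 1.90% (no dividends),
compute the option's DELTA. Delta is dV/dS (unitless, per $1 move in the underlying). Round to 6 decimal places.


Answer: Delta = 0.773696

Derivation:
d1 = 0.7510748801; d2 = 0.6450088629
phi(d1) = 0.3008945912; exp(-qT) = 1.0000000000; exp(-rT) = 0.9905449824
N(d1) = 0.7736962038
Delta = exp(-qT) * N(d1) = 1.0000000000 * 0.7736962038 = 0.773696


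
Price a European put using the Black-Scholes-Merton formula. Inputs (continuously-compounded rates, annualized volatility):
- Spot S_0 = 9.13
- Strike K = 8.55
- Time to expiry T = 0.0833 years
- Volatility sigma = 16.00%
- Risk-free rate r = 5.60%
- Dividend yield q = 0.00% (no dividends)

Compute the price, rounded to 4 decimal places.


d1 = (ln(S/K) + (r - q + 0.5*sigma^2) * T) / (sigma * sqrt(T)) = 1.54541647
d2 = d1 - sigma * sqrt(T) = 1.49923768
exp(-rT) = 0.99534606; exp(-qT) = 1.00000000
P = K * exp(-rT) * N(-d2) - S_0 * exp(-qT) * N(-d1)
N(-d1) = 0.06112278; N(-d2) = 0.06690599
P = 8.5500 * 0.99534606 * 0.06690599 - 9.1300 * 1.00000000 * 0.06112278 = 0.0113

Answer: Price = 0.0113


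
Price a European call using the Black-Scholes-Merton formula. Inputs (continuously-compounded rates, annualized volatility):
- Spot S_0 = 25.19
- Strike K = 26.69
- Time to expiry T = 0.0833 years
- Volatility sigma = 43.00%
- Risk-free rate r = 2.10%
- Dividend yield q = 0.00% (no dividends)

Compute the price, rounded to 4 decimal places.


Answer: Price = 0.6842

Derivation:
d1 = (ln(S/K) + (r - q + 0.5*sigma^2) * T) / (sigma * sqrt(T)) = -0.38992225
d2 = d1 - sigma * sqrt(T) = -0.51402773
exp(-rT) = 0.99825223; exp(-qT) = 1.00000000
C = S_0 * exp(-qT) * N(d1) - K * exp(-rT) * N(d2)
N(d1) = 0.34829702; N(d2) = 0.30361630
C = 25.1900 * 1.00000000 * 0.34829702 - 26.6900 * 0.99825223 * 0.30361630 = 0.6842


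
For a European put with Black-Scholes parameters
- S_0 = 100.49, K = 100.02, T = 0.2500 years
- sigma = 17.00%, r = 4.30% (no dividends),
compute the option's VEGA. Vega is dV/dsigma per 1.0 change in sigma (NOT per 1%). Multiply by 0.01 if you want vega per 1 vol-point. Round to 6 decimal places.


Answer: Vega = 19.547681

Derivation:
d1 = 0.2241241655; d2 = 0.1391241655
phi(d1) = 0.3890472980; exp(-qT) = 1.0000000000; exp(-rT) = 0.9893075748
Vega = S * exp(-qT) * phi(d1) * sqrt(T) = 100.4900 * 1.0000000000 * 0.3890472980 * 0.5000000000 = 19.547681


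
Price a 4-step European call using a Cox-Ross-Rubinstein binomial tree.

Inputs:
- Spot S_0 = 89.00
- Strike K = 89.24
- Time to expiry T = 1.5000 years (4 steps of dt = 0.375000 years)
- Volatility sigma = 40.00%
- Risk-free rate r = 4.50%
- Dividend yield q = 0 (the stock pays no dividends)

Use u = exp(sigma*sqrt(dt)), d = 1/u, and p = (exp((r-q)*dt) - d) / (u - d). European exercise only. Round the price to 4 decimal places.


Answer: Price = V(0,0) = 18.6497

Derivation:
dt = T/N = 0.375000
u = exp(sigma*sqrt(dt)) = 1.277556; d = 1/u = 0.782744
p = (exp((r-q)*dt) - d) / (u - d) = 0.473460
Discount per step: exp(-r*dt) = 0.983267
Stock lattice S(k, i) with i counting down-moves:
  k=0: S(0,0) = 89.0000
  k=1: S(1,0) = 113.7025; S(1,1) = 69.6643
  k=2: S(2,0) = 145.2613; S(2,1) = 89.0000; S(2,2) = 54.5293
  k=3: S(3,0) = 185.5795; S(3,1) = 113.7025; S(3,2) = 69.6643; S(3,3) = 42.6825
  k=4: S(4,0) = 237.0882; S(4,1) = 145.2613; S(4,2) = 89.0000; S(4,3) = 54.5293; S(4,4) = 33.4095
Terminal payoffs V(N, i) = max(S_T - K, 0):
  V(4,0) = 147.848210; V(4,1) = 56.021319; V(4,2) = 0.000000; V(4,3) = 0.000000; V(4,4) = 0.000000
Backward induction: V(k, i) = exp(-r*dt) * [p * V(k+1, i) + (1-p) * V(k+1, i+1)].
  V(3,0) = exp(-r*dt) * [p*147.848210 + (1-p)*56.021319] = 97.832777
  V(3,1) = exp(-r*dt) * [p*56.021319 + (1-p)*0.000000] = 26.080040
  V(3,2) = exp(-r*dt) * [p*0.000000 + (1-p)*0.000000] = 0.000000
  V(3,3) = exp(-r*dt) * [p*0.000000 + (1-p)*0.000000] = 0.000000
  V(2,0) = exp(-r*dt) * [p*97.832777 + (1-p)*26.080040] = 59.047241
  V(2,1) = exp(-r*dt) * [p*26.080040 + (1-p)*0.000000] = 12.141244
  V(2,2) = exp(-r*dt) * [p*0.000000 + (1-p)*0.000000] = 0.000000
  V(1,0) = exp(-r*dt) * [p*59.047241 + (1-p)*12.141244] = 33.774593
  V(1,1) = exp(-r*dt) * [p*12.141244 + (1-p)*0.000000] = 5.652207
  V(0,0) = exp(-r*dt) * [p*33.774593 + (1-p)*5.652207] = 18.649659


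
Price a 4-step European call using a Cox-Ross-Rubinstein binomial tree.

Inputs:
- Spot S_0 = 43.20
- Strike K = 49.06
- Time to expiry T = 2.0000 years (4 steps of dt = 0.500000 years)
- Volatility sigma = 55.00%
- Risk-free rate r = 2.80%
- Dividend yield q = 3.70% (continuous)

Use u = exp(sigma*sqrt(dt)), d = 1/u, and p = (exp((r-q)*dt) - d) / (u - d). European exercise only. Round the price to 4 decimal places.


Answer: Price = V(0,0) = 10.1744

Derivation:
dt = T/N = 0.500000
u = exp(sigma*sqrt(dt)) = 1.475370; d = 1/u = 0.677796
p = (exp((r-q)*dt) - d) / (u - d) = 0.398351
Discount per step: exp(-r*dt) = 0.986098
Stock lattice S(k, i) with i counting down-moves:
  k=0: S(0,0) = 43.2000
  k=1: S(1,0) = 63.7360; S(1,1) = 29.2808
  k=2: S(2,0) = 94.0341; S(2,1) = 43.2000; S(2,2) = 19.8464
  k=3: S(3,0) = 138.7351; S(3,1) = 63.7360; S(3,2) = 29.2808; S(3,3) = 13.4518
  k=4: S(4,0) = 204.6857; S(4,1) = 94.0341; S(4,2) = 43.2000; S(4,3) = 19.8464; S(4,4) = 9.1176
Terminal payoffs V(N, i) = max(S_T - K, 0):
  V(4,0) = 155.625655; V(4,1) = 44.974144; V(4,2) = 0.000000; V(4,3) = 0.000000; V(4,4) = 0.000000
Backward induction: V(k, i) = exp(-r*dt) * [p * V(k+1, i) + (1-p) * V(k+1, i+1)].
  V(3,0) = exp(-r*dt) * [p*155.625655 + (1-p)*44.974144] = 87.814195
  V(3,1) = exp(-r*dt) * [p*44.974144 + (1-p)*0.000000] = 17.666408
  V(3,2) = exp(-r*dt) * [p*0.000000 + (1-p)*0.000000] = 0.000000
  V(3,3) = exp(-r*dt) * [p*0.000000 + (1-p)*0.000000] = 0.000000
  V(2,0) = exp(-r*dt) * [p*87.814195 + (1-p)*17.666408] = 44.975732
  V(2,1) = exp(-r*dt) * [p*17.666408 + (1-p)*0.000000] = 6.939587
  V(2,2) = exp(-r*dt) * [p*0.000000 + (1-p)*0.000000] = 0.000000
  V(1,0) = exp(-r*dt) * [p*44.975732 + (1-p)*6.939587] = 21.784184
  V(1,1) = exp(-r*dt) * [p*6.939587 + (1-p)*0.000000] = 2.725957
  V(0,0) = exp(-r*dt) * [p*21.784184 + (1-p)*2.725957] = 10.174370


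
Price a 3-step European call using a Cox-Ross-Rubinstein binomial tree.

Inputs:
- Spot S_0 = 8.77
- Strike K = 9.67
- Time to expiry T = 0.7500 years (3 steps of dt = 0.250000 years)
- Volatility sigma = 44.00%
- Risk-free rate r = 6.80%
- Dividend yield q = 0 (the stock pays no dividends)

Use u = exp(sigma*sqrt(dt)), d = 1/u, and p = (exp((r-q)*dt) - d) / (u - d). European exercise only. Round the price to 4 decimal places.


Answer: Price = V(0,0) = 1.2191

Derivation:
dt = T/N = 0.250000
u = exp(sigma*sqrt(dt)) = 1.246077; d = 1/u = 0.802519
p = (exp((r-q)*dt) - d) / (u - d) = 0.483875
Discount per step: exp(-r*dt) = 0.983144
Stock lattice S(k, i) with i counting down-moves:
  k=0: S(0,0) = 8.7700
  k=1: S(1,0) = 10.9281; S(1,1) = 7.0381
  k=2: S(2,0) = 13.6172; S(2,1) = 8.7700; S(2,2) = 5.6482
  k=3: S(3,0) = 16.9681; S(3,1) = 10.9281; S(3,2) = 7.0381; S(3,3) = 4.5328
Terminal payoffs V(N, i) = max(S_T - K, 0):
  V(3,0) = 7.298129; V(3,1) = 1.258093; V(3,2) = 0.000000; V(3,3) = 0.000000
Backward induction: V(k, i) = exp(-r*dt) * [p * V(k+1, i) + (1-p) * V(k+1, i+1)].
  V(2,0) = exp(-r*dt) * [p*7.298129 + (1-p)*1.258093] = 4.110243
  V(2,1) = exp(-r*dt) * [p*1.258093 + (1-p)*0.000000] = 0.598498
  V(2,2) = exp(-r*dt) * [p*0.000000 + (1-p)*0.000000] = 0.000000
  V(1,0) = exp(-r*dt) * [p*4.110243 + (1-p)*0.598498] = 2.259012
  V(1,1) = exp(-r*dt) * [p*0.598498 + (1-p)*0.000000] = 0.284717
  V(0,0) = exp(-r*dt) * [p*2.259012 + (1-p)*0.284717] = 1.219126


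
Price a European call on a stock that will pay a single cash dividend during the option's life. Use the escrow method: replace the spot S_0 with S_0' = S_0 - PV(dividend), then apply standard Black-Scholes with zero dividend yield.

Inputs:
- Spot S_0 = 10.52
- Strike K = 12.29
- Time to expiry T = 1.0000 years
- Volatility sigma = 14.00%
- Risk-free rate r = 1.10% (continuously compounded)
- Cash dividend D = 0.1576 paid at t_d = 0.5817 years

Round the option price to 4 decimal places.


PV(D) = D * exp(-r * t_d) = 0.1576 * 0.99362173 = 0.15659478
S_0' = S_0 - PV(D) = 10.5200 - 0.15659478 = 10.36340522
d1 = (ln(S_0'/K) + (r + sigma^2/2)*T) / (sigma*sqrt(T)) = -1.06932180
d2 = d1 - sigma*sqrt(T) = -1.20932180
exp(-rT) = 0.98906028
N(d1) = 0.14246235; N(d2) = 0.11326962
C = S_0' * N(d1) - K * exp(-rT) * N(d2) = 10.36340522 * 0.14246235 - 12.2900 * 0.98906028 * 0.11326962 = 0.0995

Answer: Price = 0.0995


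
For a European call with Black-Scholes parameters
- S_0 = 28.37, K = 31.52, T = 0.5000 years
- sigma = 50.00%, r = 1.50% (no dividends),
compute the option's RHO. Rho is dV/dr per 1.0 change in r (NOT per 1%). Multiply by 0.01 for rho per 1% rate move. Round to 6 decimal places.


d1 = -0.0998152390; d2 = -0.4533686296
phi(d1) = 0.3969598749; exp(-qT) = 1.0000000000; exp(-rT) = 0.9925280548
N(d2) = 0.3251416608
Rho = K*T*exp(-rT)*N(d2) = 31.5200 * 0.5000 * 0.9925280548 * 0.3251416608 = 5.085945

Answer: Rho = 5.085945


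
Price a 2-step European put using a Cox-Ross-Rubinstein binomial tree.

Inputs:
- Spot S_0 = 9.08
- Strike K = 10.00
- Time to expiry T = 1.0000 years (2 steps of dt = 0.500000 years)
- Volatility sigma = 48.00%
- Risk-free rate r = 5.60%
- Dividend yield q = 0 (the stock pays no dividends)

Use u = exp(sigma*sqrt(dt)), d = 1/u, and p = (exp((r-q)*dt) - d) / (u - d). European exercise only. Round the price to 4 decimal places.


Answer: Price = V(0,0) = 1.9357

Derivation:
dt = T/N = 0.500000
u = exp(sigma*sqrt(dt)) = 1.404121; d = 1/u = 0.712189
p = (exp((r-q)*dt) - d) / (u - d) = 0.456991
Discount per step: exp(-r*dt) = 0.972388
Stock lattice S(k, i) with i counting down-moves:
  k=0: S(0,0) = 9.0800
  k=1: S(1,0) = 12.7494; S(1,1) = 6.4667
  k=2: S(2,0) = 17.9017; S(2,1) = 9.0800; S(2,2) = 4.6055
Terminal payoffs V(N, i) = max(K - S_T, 0):
  V(2,0) = 0.000000; V(2,1) = 0.920000; V(2,2) = 5.394498
Backward induction: V(k, i) = exp(-r*dt) * [p * V(k+1, i) + (1-p) * V(k+1, i+1)].
  V(1,0) = exp(-r*dt) * [p*0.000000 + (1-p)*0.920000] = 0.485775
  V(1,1) = exp(-r*dt) * [p*0.920000 + (1-p)*5.394498] = 3.257203
  V(0,0) = exp(-r*dt) * [p*0.485775 + (1-p)*3.257203] = 1.935720


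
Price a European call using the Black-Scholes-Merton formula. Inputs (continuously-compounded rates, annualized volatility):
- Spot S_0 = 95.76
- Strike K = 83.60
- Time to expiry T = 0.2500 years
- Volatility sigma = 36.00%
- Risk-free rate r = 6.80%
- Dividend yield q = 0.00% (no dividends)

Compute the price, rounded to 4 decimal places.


d1 = (ln(S/K) + (r - q + 0.5*sigma^2) * T) / (sigma * sqrt(T)) = 0.93889745
d2 = d1 - sigma * sqrt(T) = 0.75889745
exp(-rT) = 0.98314368; exp(-qT) = 1.00000000
C = S_0 * exp(-qT) * N(d1) - K * exp(-rT) * N(d2)
N(d1) = 0.82610830; N(d2) = 0.77604305
C = 95.7600 * 1.00000000 * 0.82610830 - 83.6000 * 0.98314368 * 0.77604305 = 15.3245

Answer: Price = 15.3245


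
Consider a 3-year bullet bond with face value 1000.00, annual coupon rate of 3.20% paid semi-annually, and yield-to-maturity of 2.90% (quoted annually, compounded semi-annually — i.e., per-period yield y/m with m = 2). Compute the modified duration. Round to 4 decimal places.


Coupon per period c = face * coupon_rate / m = 16.000000
Periods per year m = 2; per-period yield y/m = 0.014500
Number of cashflows N = 6
Cashflows (t years, CF_t, discount factor 1/(1+y/m)^(m*t), PV):
  t = 0.5000: CF_t = 16.000000, DF = 0.985707, PV = 15.771316
  t = 1.0000: CF_t = 16.000000, DF = 0.971619, PV = 15.545900
  t = 1.5000: CF_t = 16.000000, DF = 0.957732, PV = 15.323707
  t = 2.0000: CF_t = 16.000000, DF = 0.944043, PV = 15.104689
  t = 2.5000: CF_t = 16.000000, DF = 0.930550, PV = 14.888801
  t = 3.0000: CF_t = 1016.000000, DF = 0.917250, PV = 931.925939
Price P = sum_t PV_t = 1008.560351
First compute Macaulay numerator sum_t t * PV_t:
  t * PV_t at t = 0.5000: 7.885658
  t * PV_t at t = 1.0000: 15.545900
  t * PV_t at t = 1.5000: 22.985560
  t * PV_t at t = 2.0000: 30.209377
  t * PV_t at t = 2.5000: 37.222003
  t * PV_t at t = 3.0000: 2795.777816
Macaulay duration D = 2909.626314 / 1008.560351 = 2.884930
Modified duration = D / (1 + y/m) = 2.884930 / (1 + 0.014500) = 2.843697

Answer: Modified duration = 2.8437


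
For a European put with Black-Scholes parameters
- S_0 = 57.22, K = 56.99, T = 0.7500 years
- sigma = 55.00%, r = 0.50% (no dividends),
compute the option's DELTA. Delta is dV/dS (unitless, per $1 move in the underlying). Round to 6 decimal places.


Answer: Delta = -0.399560

Derivation:
d1 = 0.2544858662; d2 = -0.2218281059
phi(d1) = 0.3862308384; exp(-qT) = 1.0000000000; exp(-rT) = 0.9962570225
N(-d1) = 0.3995601109
Delta = -exp(-qT) * N(-d1) = -1.0000000000 * 0.3995601109 = -0.399560


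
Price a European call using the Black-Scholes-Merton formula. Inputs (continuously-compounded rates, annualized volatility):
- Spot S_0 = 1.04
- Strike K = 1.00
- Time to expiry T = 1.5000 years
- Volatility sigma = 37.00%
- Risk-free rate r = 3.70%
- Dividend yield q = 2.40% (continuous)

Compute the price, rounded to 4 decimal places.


Answer: Price = 0.2047

Derivation:
d1 = (ln(S/K) + (r - q + 0.5*sigma^2) * T) / (sigma * sqrt(T)) = 0.35615959
d2 = d1 - sigma * sqrt(T) = -0.09699601
exp(-rT) = 0.94601202; exp(-qT) = 0.96464029
C = S_0 * exp(-qT) * N(d1) - K * exp(-rT) * N(d2)
N(d1) = 0.63913947; N(d2) = 0.46136478
C = 1.0400 * 0.96464029 * 0.63913947 - 1.0000 * 0.94601202 * 0.46136478 = 0.2047


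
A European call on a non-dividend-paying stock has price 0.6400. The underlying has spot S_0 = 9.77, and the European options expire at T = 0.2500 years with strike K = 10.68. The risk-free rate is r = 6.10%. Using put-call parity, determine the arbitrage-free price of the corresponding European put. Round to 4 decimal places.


Answer: Put price = 1.3884

Derivation:
Put-call parity: C - P = S_0 * exp(-qT) - K * exp(-rT).
S_0 * exp(-qT) = 9.7700 * 1.00000000 = 9.77000000
K * exp(-rT) = 10.6800 * 0.98486569 = 10.51836559
P = C - S*exp(-qT) + K*exp(-rT)
P = 0.6400 - 9.77000000 + 10.51836559 = 1.3884


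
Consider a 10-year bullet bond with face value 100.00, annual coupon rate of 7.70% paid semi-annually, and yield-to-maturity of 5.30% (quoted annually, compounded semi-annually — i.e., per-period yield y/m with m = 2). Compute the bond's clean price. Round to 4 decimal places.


Answer: Price = 118.4446

Derivation:
Coupon per period c = face * coupon_rate / m = 3.850000
Periods per year m = 2; per-period yield y/m = 0.026500
Number of cashflows N = 20
Cashflows (t years, CF_t, discount factor 1/(1+y/m)^(m*t), PV):
  t = 0.5000: CF_t = 3.850000, DF = 0.974184, PV = 3.750609
  t = 1.0000: CF_t = 3.850000, DF = 0.949035, PV = 3.653784
  t = 1.5000: CF_t = 3.850000, DF = 0.924535, PV = 3.559458
  t = 2.0000: CF_t = 3.850000, DF = 0.900667, PV = 3.467567
  t = 2.5000: CF_t = 3.850000, DF = 0.877415, PV = 3.378049
  t = 3.0000: CF_t = 3.850000, DF = 0.854764, PV = 3.290842
  t = 3.5000: CF_t = 3.850000, DF = 0.832698, PV = 3.205886
  t = 4.0000: CF_t = 3.850000, DF = 0.811201, PV = 3.123123
  t = 4.5000: CF_t = 3.850000, DF = 0.790259, PV = 3.042497
  t = 5.0000: CF_t = 3.850000, DF = 0.769858, PV = 2.963952
  t = 5.5000: CF_t = 3.850000, DF = 0.749983, PV = 2.887435
  t = 6.0000: CF_t = 3.850000, DF = 0.730622, PV = 2.812893
  t = 6.5000: CF_t = 3.850000, DF = 0.711760, PV = 2.740276
  t = 7.0000: CF_t = 3.850000, DF = 0.693385, PV = 2.669534
  t = 7.5000: CF_t = 3.850000, DF = 0.675485, PV = 2.600617
  t = 8.0000: CF_t = 3.850000, DF = 0.658047, PV = 2.533480
  t = 8.5000: CF_t = 3.850000, DF = 0.641059, PV = 2.468076
  t = 9.0000: CF_t = 3.850000, DF = 0.624509, PV = 2.404360
  t = 9.5000: CF_t = 3.850000, DF = 0.608387, PV = 2.342290
  t = 10.0000: CF_t = 103.850000, DF = 0.592681, PV = 61.549911
Price P = sum_t PV_t = 118.444639


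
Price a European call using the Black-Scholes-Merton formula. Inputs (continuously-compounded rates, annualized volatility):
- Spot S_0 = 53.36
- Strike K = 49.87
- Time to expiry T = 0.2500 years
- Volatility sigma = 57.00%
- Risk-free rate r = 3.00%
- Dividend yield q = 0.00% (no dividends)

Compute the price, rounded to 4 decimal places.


d1 = (ln(S/K) + (r - q + 0.5*sigma^2) * T) / (sigma * sqrt(T)) = 0.40615538
d2 = d1 - sigma * sqrt(T) = 0.12115538
exp(-rT) = 0.99252805; exp(-qT) = 1.00000000
C = S_0 * exp(-qT) * N(d1) - K * exp(-rT) * N(d2)
N(d1) = 0.65768578; N(d2) = 0.54821602
C = 53.3600 * 1.00000000 * 0.65768578 - 49.8700 * 0.99252805 * 0.54821602 = 7.9589

Answer: Price = 7.9589


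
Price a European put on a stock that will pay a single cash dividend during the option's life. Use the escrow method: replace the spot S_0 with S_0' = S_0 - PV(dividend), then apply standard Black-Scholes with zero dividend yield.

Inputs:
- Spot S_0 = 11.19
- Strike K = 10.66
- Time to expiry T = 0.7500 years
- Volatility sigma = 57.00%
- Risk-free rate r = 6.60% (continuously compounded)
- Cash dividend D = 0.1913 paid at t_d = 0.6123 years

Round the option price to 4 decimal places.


Answer: Price = 1.6586

Derivation:
PV(D) = D * exp(-r * t_d) = 0.1913 * 0.96039387 = 0.18372335
S_0' = S_0 - PV(D) = 11.1900 - 0.18372335 = 11.00627665
d1 = (ln(S_0'/K) + (r + sigma^2/2)*T) / (sigma*sqrt(T)) = 0.41185291
d2 = d1 - sigma*sqrt(T) = -0.08178157
exp(-rT) = 0.95170516
N(-d1) = 0.34022362; N(-d2) = 0.53258979
P = K * exp(-rT) * N(-d2) - S_0' * N(-d1) = 10.6600 * 0.95170516 * 0.53258979 - 11.00627665 * 0.34022362 = 1.6586


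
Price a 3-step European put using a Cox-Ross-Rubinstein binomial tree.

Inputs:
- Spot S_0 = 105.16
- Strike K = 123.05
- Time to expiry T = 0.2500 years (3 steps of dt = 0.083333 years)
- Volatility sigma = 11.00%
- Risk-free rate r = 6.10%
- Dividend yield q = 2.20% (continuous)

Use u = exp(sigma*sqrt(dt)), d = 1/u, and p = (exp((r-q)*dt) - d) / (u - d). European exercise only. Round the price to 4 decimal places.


Answer: Price = V(0,0) = 16.6045

Derivation:
dt = T/N = 0.083333
u = exp(sigma*sqrt(dt)) = 1.032264; d = 1/u = 0.968745
p = (exp((r-q)*dt) - d) / (u - d) = 0.543311
Discount per step: exp(-r*dt) = 0.994930
Stock lattice S(k, i) with i counting down-moves:
  k=0: S(0,0) = 105.1600
  k=1: S(1,0) = 108.5529; S(1,1) = 101.8732
  k=2: S(2,0) = 112.0552; S(2,1) = 105.1600; S(2,2) = 98.6891
  k=3: S(3,0) = 115.6705; S(3,1) = 108.5529; S(3,2) = 101.8732; S(3,3) = 95.6045
Terminal payoffs V(N, i) = max(K - S_T, 0):
  V(3,0) = 7.379481; V(3,1) = 14.497138; V(3,2) = 21.176817; V(3,3) = 27.445470
Backward induction: V(k, i) = exp(-r*dt) * [p * V(k+1, i) + (1-p) * V(k+1, i+1)].
  V(2,0) = exp(-r*dt) * [p*7.379481 + (1-p)*14.497138] = 10.576138
  V(2,1) = exp(-r*dt) * [p*14.497138 + (1-p)*21.176817] = 17.458700
  V(2,2) = exp(-r*dt) * [p*21.176817 + (1-p)*27.445470] = 23.917751
  V(1,0) = exp(-r*dt) * [p*10.576138 + (1-p)*17.458700] = 13.649765
  V(1,1) = exp(-r*dt) * [p*17.458700 + (1-p)*23.917751] = 20.304998
  V(0,0) = exp(-r*dt) * [p*13.649765 + (1-p)*20.304998] = 16.604516


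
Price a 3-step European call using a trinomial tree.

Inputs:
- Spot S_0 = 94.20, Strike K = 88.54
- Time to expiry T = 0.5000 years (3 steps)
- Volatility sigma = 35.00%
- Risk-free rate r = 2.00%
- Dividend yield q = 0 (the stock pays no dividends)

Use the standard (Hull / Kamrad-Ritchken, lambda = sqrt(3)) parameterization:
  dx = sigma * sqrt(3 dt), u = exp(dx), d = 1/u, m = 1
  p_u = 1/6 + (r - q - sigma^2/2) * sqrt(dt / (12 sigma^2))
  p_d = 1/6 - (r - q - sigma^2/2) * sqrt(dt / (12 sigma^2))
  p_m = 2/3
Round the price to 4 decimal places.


Answer: Price = V(0,0) = 12.5928

Derivation:
dt = T/N = 0.166667; dx = sigma*sqrt(3*dt) = 0.247487
u = exp(dx) = 1.280803; d = 1/u = 0.780760
p_u = 0.152777, p_m = 0.666667, p_d = 0.180556
Discount per step: exp(-r*dt) = 0.996672
Stock lattice S(k, j) with j the centered position index:
  k=0: S(0,+0) = 94.2000
  k=1: S(1,-1) = 73.5476; S(1,+0) = 94.2000; S(1,+1) = 120.6517
  k=2: S(2,-2) = 57.4230; S(2,-1) = 73.5476; S(2,+0) = 94.2000; S(2,+1) = 120.6517; S(2,+2) = 154.5310
  k=3: S(3,-3) = 44.8336; S(3,-2) = 57.4230; S(3,-1) = 73.5476; S(3,+0) = 94.2000; S(3,+1) = 120.6517; S(3,+2) = 154.5310; S(3,+3) = 197.9238
Terminal payoffs V(N, j) = max(S_T - K, 0):
  V(3,-3) = 0.000000; V(3,-2) = 0.000000; V(3,-1) = 0.000000; V(3,+0) = 5.660000; V(3,+1) = 32.111661; V(3,+2) = 65.991032; V(3,+3) = 109.383838
Backward induction: V(k, j) = exp(-r*dt) * [p_u * V(k+1, j+1) + p_m * V(k+1, j) + p_d * V(k+1, j-1)]
  V(2,-2) = exp(-r*dt) * [p_u*0.000000 + p_m*0.000000 + p_d*0.000000] = 0.000000
  V(2,-1) = exp(-r*dt) * [p_u*5.660000 + p_m*0.000000 + p_d*0.000000] = 0.861841
  V(2,+0) = exp(-r*dt) * [p_u*32.111661 + p_m*5.660000 + p_d*0.000000] = 8.650376
  V(2,+1) = exp(-r*dt) * [p_u*65.991032 + p_m*32.111661 + p_d*5.660000] = 32.403447
  V(2,+2) = exp(-r*dt) * [p_u*109.383838 + p_m*65.991032 + p_d*32.111661] = 66.282016
  V(1,-1) = exp(-r*dt) * [p_u*8.650376 + p_m*0.861841 + p_d*0.000000] = 1.889830
  V(1,+0) = exp(-r*dt) * [p_u*32.403447 + p_m*8.650376 + p_d*0.861841] = 10.836849
  V(1,+1) = exp(-r*dt) * [p_u*66.282016 + p_m*32.403447 + p_d*8.650376] = 33.179766
  V(0,+0) = exp(-r*dt) * [p_u*33.179766 + p_m*10.836849 + p_d*1.889830] = 12.592847


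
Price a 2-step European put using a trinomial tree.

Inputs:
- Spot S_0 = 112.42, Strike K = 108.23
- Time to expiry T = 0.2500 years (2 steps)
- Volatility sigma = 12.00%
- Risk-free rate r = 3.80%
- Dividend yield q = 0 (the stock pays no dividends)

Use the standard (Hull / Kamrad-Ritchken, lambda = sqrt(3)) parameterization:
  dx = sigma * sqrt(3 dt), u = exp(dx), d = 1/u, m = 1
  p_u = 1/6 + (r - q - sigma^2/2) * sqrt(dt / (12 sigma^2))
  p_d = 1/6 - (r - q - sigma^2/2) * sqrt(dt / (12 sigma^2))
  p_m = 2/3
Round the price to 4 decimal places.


Answer: Price = V(0,0) = 0.9188

Derivation:
dt = T/N = 0.125000; dx = sigma*sqrt(3*dt) = 0.073485
u = exp(dx) = 1.076252; d = 1/u = 0.929150
p_u = 0.192863, p_m = 0.666667, p_d = 0.140471
Discount per step: exp(-r*dt) = 0.995261
Stock lattice S(k, j) with j the centered position index:
  k=0: S(0,+0) = 112.4200
  k=1: S(1,-1) = 104.4551; S(1,+0) = 112.4200; S(1,+1) = 120.9923
  k=2: S(2,-2) = 97.0545; S(2,-1) = 104.4551; S(2,+0) = 112.4200; S(2,+1) = 120.9923; S(2,+2) = 130.2182
Terminal payoffs V(N, j) = max(K - S_T, 0):
  V(2,-2) = 11.175520; V(2,-1) = 3.774916; V(2,+0) = 0.000000; V(2,+1) = 0.000000; V(2,+2) = 0.000000
Backward induction: V(k, j) = exp(-r*dt) * [p_u * V(k+1, j+1) + p_m * V(k+1, j) + p_d * V(k+1, j-1)]
  V(1,-1) = exp(-r*dt) * [p_u*0.000000 + p_m*3.774916 + p_d*11.175520] = 4.067079
  V(1,+0) = exp(-r*dt) * [p_u*0.000000 + p_m*0.000000 + p_d*3.774916] = 0.527752
  V(1,+1) = exp(-r*dt) * [p_u*0.000000 + p_m*0.000000 + p_d*0.000000] = 0.000000
  V(0,+0) = exp(-r*dt) * [p_u*0.000000 + p_m*0.527752 + p_d*4.067079] = 0.918766


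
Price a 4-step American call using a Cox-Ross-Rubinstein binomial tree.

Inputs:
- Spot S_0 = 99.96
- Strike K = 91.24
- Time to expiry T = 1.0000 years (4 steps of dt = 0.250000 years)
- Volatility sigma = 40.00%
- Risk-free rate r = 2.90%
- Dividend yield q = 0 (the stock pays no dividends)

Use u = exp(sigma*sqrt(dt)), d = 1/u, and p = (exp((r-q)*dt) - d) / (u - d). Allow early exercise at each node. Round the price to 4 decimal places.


Answer: Price = V(0,0) = 21.5565

Derivation:
dt = T/N = 0.250000
u = exp(sigma*sqrt(dt)) = 1.221403; d = 1/u = 0.818731
p = (exp((r-q)*dt) - d) / (u - d) = 0.468236
Discount per step: exp(-r*dt) = 0.992776
Stock lattice S(k, i) with i counting down-moves:
  k=0: S(0,0) = 99.9600
  k=1: S(1,0) = 122.0914; S(1,1) = 81.8403
  k=2: S(2,0) = 149.1228; S(2,1) = 99.9600; S(2,2) = 67.0052
  k=3: S(3,0) = 182.1390; S(3,1) = 122.0914; S(3,2) = 81.8403; S(3,3) = 54.8592
  k=4: S(4,0) = 222.4651; S(4,1) = 149.1228; S(4,2) = 99.9600; S(4,3) = 67.0052; S(4,4) = 44.9149
Terminal payoffs V(N, i) = max(S_T - K, 0):
  V(4,0) = 131.225071; V(4,1) = 57.882797; V(4,2) = 8.720000; V(4,3) = 0.000000; V(4,4) = 0.000000
Backward induction: V(k, i) = exp(-r*dt) * [p * V(k+1, i) + (1-p) * V(k+1, i+1)]; then take max(V_cont, immediate exercise) for American.
  V(3,0) = exp(-r*dt) * [p*131.225071 + (1-p)*57.882797] = 91.558093; exercise = 90.898995; V(3,0) = max -> 91.558093
  V(3,1) = exp(-r*dt) * [p*57.882797 + (1-p)*8.720000] = 31.510518; exercise = 30.851420; V(3,1) = max -> 31.510518
  V(3,2) = exp(-r*dt) * [p*8.720000 + (1-p)*0.000000] = 4.053524; exercise = 0.000000; V(3,2) = max -> 4.053524
  V(3,3) = exp(-r*dt) * [p*0.000000 + (1-p)*0.000000] = 0.000000; exercise = 0.000000; V(3,3) = max -> 0.000000
  V(2,0) = exp(-r*dt) * [p*91.558093 + (1-p)*31.510518] = 59.196231; exercise = 57.882797; V(2,0) = max -> 59.196231
  V(2,1) = exp(-r*dt) * [p*31.510518 + (1-p)*4.053524] = 16.787728; exercise = 8.720000; V(2,1) = max -> 16.787728
  V(2,2) = exp(-r*dt) * [p*4.053524 + (1-p)*0.000000] = 1.884296; exercise = 0.000000; V(2,2) = max -> 1.884296
  V(1,0) = exp(-r*dt) * [p*59.196231 + (1-p)*16.787728] = 36.380208; exercise = 30.851420; V(1,0) = max -> 36.380208
  V(1,1) = exp(-r*dt) * [p*16.787728 + (1-p)*1.884296] = 8.798600; exercise = 0.000000; V(1,1) = max -> 8.798600
  V(0,0) = exp(-r*dt) * [p*36.380208 + (1-p)*8.798600] = 21.556454; exercise = 8.720000; V(0,0) = max -> 21.556454


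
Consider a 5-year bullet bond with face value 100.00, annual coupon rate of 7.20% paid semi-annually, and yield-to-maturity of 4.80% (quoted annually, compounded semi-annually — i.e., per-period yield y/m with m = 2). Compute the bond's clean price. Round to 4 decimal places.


Coupon per period c = face * coupon_rate / m = 3.600000
Periods per year m = 2; per-period yield y/m = 0.024000
Number of cashflows N = 10
Cashflows (t years, CF_t, discount factor 1/(1+y/m)^(m*t), PV):
  t = 0.5000: CF_t = 3.600000, DF = 0.976562, PV = 3.515625
  t = 1.0000: CF_t = 3.600000, DF = 0.953674, PV = 3.433228
  t = 1.5000: CF_t = 3.600000, DF = 0.931323, PV = 3.352761
  t = 2.0000: CF_t = 3.600000, DF = 0.909495, PV = 3.274181
  t = 2.5000: CF_t = 3.600000, DF = 0.888178, PV = 3.197442
  t = 3.0000: CF_t = 3.600000, DF = 0.867362, PV = 3.122502
  t = 3.5000: CF_t = 3.600000, DF = 0.847033, PV = 3.049319
  t = 4.0000: CF_t = 3.600000, DF = 0.827181, PV = 2.977850
  t = 4.5000: CF_t = 3.600000, DF = 0.807794, PV = 2.908057
  t = 5.0000: CF_t = 103.600000, DF = 0.788861, PV = 81.725990
Price P = sum_t PV_t = 110.556955

Answer: Price = 110.5570


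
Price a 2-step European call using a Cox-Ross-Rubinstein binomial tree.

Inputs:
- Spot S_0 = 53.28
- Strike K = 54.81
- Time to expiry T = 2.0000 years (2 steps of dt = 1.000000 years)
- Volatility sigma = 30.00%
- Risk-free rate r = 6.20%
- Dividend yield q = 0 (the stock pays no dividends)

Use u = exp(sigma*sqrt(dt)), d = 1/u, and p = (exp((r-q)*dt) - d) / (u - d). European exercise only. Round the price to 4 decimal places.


Answer: Price = V(0,0) = 10.5125

Derivation:
dt = T/N = 1.000000
u = exp(sigma*sqrt(dt)) = 1.349859; d = 1/u = 0.740818
p = (exp((r-q)*dt) - d) / (u - d) = 0.530579
Discount per step: exp(-r*dt) = 0.939883
Stock lattice S(k, i) with i counting down-moves:
  k=0: S(0,0) = 53.2800
  k=1: S(1,0) = 71.9205; S(1,1) = 39.4708
  k=2: S(2,0) = 97.0825; S(2,1) = 53.2800; S(2,2) = 29.2407
Terminal payoffs V(N, i) = max(S_T - K, 0):
  V(2,0) = 42.272490; V(2,1) = 0.000000; V(2,2) = 0.000000
Backward induction: V(k, i) = exp(-r*dt) * [p * V(k+1, i) + (1-p) * V(k+1, i+1)].
  V(1,0) = exp(-r*dt) * [p*42.272490 + (1-p)*0.000000] = 21.080533
  V(1,1) = exp(-r*dt) * [p*0.000000 + (1-p)*0.000000] = 0.000000
  V(0,0) = exp(-r*dt) * [p*21.080533 + (1-p)*0.000000] = 10.512484


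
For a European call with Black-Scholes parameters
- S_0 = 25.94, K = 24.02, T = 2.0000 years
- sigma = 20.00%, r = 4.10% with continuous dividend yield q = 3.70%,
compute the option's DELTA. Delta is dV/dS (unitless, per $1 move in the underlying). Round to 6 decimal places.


Answer: Delta = 0.622772

Derivation:
d1 = 0.4415859300; d2 = 0.1587432175
phi(d1) = 0.3618818144; exp(-qT) = 0.9286716938; exp(-rT) = 0.9212719587
N(d1) = 0.6706055663
Delta = exp(-qT) * N(d1) = 0.9286716938 * 0.6706055663 = 0.622772


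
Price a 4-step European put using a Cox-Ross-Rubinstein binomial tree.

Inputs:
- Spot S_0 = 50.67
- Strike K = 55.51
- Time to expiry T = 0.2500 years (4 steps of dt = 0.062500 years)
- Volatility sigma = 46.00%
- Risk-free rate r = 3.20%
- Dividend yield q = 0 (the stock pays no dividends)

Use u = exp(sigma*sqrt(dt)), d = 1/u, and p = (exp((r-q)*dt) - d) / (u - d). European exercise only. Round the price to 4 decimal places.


dt = T/N = 0.062500
u = exp(sigma*sqrt(dt)) = 1.121873; d = 1/u = 0.891366
p = (exp((r-q)*dt) - d) / (u - d) = 0.479967
Discount per step: exp(-r*dt) = 0.998002
Stock lattice S(k, i) with i counting down-moves:
  k=0: S(0,0) = 50.6700
  k=1: S(1,0) = 56.8453; S(1,1) = 45.1655
  k=2: S(2,0) = 63.7733; S(2,1) = 50.6700; S(2,2) = 40.2590
  k=3: S(3,0) = 71.5455; S(3,1) = 56.8453; S(3,2) = 45.1655; S(3,3) = 35.8855
  k=4: S(4,0) = 80.2650; S(4,1) = 63.7733; S(4,2) = 50.6700; S(4,3) = 40.2590; S(4,4) = 31.9871
Terminal payoffs V(N, i) = max(K - S_T, 0):
  V(4,0) = 0.000000; V(4,1) = 0.000000; V(4,2) = 4.840000; V(4,3) = 15.250982; V(4,4) = 23.522858
Backward induction: V(k, i) = exp(-r*dt) * [p * V(k+1, i) + (1-p) * V(k+1, i+1)].
  V(3,0) = exp(-r*dt) * [p*0.000000 + (1-p)*0.000000] = 0.000000
  V(3,1) = exp(-r*dt) * [p*0.000000 + (1-p)*4.840000] = 2.511932
  V(3,2) = exp(-r*dt) * [p*4.840000 + (1-p)*15.250982] = 10.233568
  V(3,3) = exp(-r*dt) * [p*15.250982 + (1-p)*23.522858] = 19.513566
  V(2,0) = exp(-r*dt) * [p*0.000000 + (1-p)*2.511932] = 1.303678
  V(2,1) = exp(-r*dt) * [p*2.511932 + (1-p)*10.233568] = 6.514397
  V(2,2) = exp(-r*dt) * [p*10.233568 + (1-p)*19.513566] = 15.029386
  V(1,0) = exp(-r*dt) * [p*1.303678 + (1-p)*6.514397] = 4.005406
  V(1,1) = exp(-r*dt) * [p*6.514397 + (1-p)*15.029386] = 10.920610
  V(0,0) = exp(-r*dt) * [p*4.005406 + (1-p)*10.920610] = 7.586354

Answer: Price = V(0,0) = 7.5864


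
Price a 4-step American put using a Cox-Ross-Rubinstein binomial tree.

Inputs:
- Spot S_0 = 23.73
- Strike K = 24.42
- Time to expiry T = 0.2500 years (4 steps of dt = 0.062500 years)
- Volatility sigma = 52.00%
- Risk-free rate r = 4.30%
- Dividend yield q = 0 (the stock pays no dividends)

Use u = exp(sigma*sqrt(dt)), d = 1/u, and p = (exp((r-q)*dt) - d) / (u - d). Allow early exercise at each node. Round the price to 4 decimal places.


Answer: Price = V(0,0) = 2.7138

Derivation:
dt = T/N = 0.062500
u = exp(sigma*sqrt(dt)) = 1.138828; d = 1/u = 0.878095
p = (exp((r-q)*dt) - d) / (u - d) = 0.477867
Discount per step: exp(-r*dt) = 0.997316
Stock lattice S(k, i) with i counting down-moves:
  k=0: S(0,0) = 23.7300
  k=1: S(1,0) = 27.0244; S(1,1) = 20.8372
  k=2: S(2,0) = 30.7762; S(2,1) = 23.7300; S(2,2) = 18.2971
  k=3: S(3,0) = 35.0488; S(3,1) = 27.0244; S(3,2) = 20.8372; S(3,3) = 16.0666
  k=4: S(4,0) = 39.9145; S(4,1) = 30.7762; S(4,2) = 23.7300; S(4,3) = 18.2971; S(4,4) = 14.1080
Terminal payoffs V(N, i) = max(K - S_T, 0):
  V(4,0) = 0.000000; V(4,1) = 0.000000; V(4,2) = 0.690000; V(4,3) = 6.122946; V(4,4) = 10.312027
Backward induction: V(k, i) = exp(-r*dt) * [p * V(k+1, i) + (1-p) * V(k+1, i+1)]; then take max(V_cont, immediate exercise) for American.
  V(3,0) = exp(-r*dt) * [p*0.000000 + (1-p)*0.000000] = 0.000000; exercise = 0.000000; V(3,0) = max -> 0.000000
  V(3,1) = exp(-r*dt) * [p*0.000000 + (1-p)*0.690000] = 0.359305; exercise = 0.000000; V(3,1) = max -> 0.359305
  V(3,2) = exp(-r*dt) * [p*0.690000 + (1-p)*6.122946] = 3.517255; exercise = 3.582795; V(3,2) = max -> 3.582795
  V(3,3) = exp(-r*dt) * [p*6.122946 + (1-p)*10.312027] = 8.287900; exercise = 8.353440; V(3,3) = max -> 8.353440
  V(2,0) = exp(-r*dt) * [p*0.000000 + (1-p)*0.359305] = 0.187101; exercise = 0.000000; V(2,0) = max -> 0.187101
  V(2,1) = exp(-r*dt) * [p*0.359305 + (1-p)*3.582795] = 2.036914; exercise = 0.690000; V(2,1) = max -> 2.036914
  V(2,2) = exp(-r*dt) * [p*3.582795 + (1-p)*8.353440] = 6.057405; exercise = 6.122946; V(2,2) = max -> 6.122946
  V(1,0) = exp(-r*dt) * [p*0.187101 + (1-p)*2.036914] = 1.149855; exercise = 0.000000; V(1,0) = max -> 1.149855
  V(1,1) = exp(-r*dt) * [p*2.036914 + (1-p)*6.122946] = 4.159173; exercise = 3.582795; V(1,1) = max -> 4.159173
  V(0,0) = exp(-r*dt) * [p*1.149855 + (1-p)*4.159173] = 2.713816; exercise = 0.690000; V(0,0) = max -> 2.713816


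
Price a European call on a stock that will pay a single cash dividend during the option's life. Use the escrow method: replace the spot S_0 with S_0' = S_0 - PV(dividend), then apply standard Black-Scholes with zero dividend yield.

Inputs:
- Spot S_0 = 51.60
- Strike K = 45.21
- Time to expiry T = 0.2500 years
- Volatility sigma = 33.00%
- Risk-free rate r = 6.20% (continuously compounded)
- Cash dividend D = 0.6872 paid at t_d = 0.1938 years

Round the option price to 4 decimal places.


Answer: Price = 7.3243

Derivation:
PV(D) = D * exp(-r * t_d) = 0.6872 * 0.98805630 = 0.67899229
S_0' = S_0 - PV(D) = 51.6000 - 0.67899229 = 50.92100771
d1 = (ln(S_0'/K) + (r + sigma^2/2)*T) / (sigma*sqrt(T)) = 0.89739250
d2 = d1 - sigma*sqrt(T) = 0.73239250
exp(-rT) = 0.98461951
N(d1) = 0.81524524; N(d2) = 0.76803548
C = S_0' * N(d1) - K * exp(-rT) * N(d2) = 50.92100771 * 0.81524524 - 45.2100 * 0.98461951 * 0.76803548 = 7.3243


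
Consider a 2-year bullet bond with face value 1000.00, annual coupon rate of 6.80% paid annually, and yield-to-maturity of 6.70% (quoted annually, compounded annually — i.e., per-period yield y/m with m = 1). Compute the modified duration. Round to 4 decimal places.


Answer: Modified duration = 1.8148

Derivation:
Coupon per period c = face * coupon_rate / m = 68.000000
Periods per year m = 1; per-period yield y/m = 0.067000
Number of cashflows N = 2
Cashflows (t years, CF_t, discount factor 1/(1+y/m)^(m*t), PV):
  t = 1.0000: CF_t = 68.000000, DF = 0.937207, PV = 63.730084
  t = 2.0000: CF_t = 1068.000000, DF = 0.878357, PV = 938.085480
Price P = sum_t PV_t = 1001.815564
First compute Macaulay numerator sum_t t * PV_t:
  t * PV_t at t = 1.0000: 63.730084
  t * PV_t at t = 2.0000: 1876.170960
Macaulay duration D = 1939.901044 / 1001.815564 = 1.936385
Modified duration = D / (1 + y/m) = 1.936385 / (1 + 0.067000) = 1.814794


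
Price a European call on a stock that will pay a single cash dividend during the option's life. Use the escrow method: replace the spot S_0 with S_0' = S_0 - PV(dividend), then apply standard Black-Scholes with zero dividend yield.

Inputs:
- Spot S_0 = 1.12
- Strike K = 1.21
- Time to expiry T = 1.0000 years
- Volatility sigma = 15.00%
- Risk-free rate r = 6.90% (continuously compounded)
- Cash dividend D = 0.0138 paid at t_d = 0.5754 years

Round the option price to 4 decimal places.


Answer: Price = 0.0562

Derivation:
PV(D) = D * exp(-r * t_d) = 0.0138 * 0.96107522 = 0.01326284
S_0' = S_0 - PV(D) = 1.1200 - 0.01326284 = 1.10673716
d1 = (ln(S_0'/K) + (r + sigma^2/2)*T) / (sigma*sqrt(T)) = -0.05969445
d2 = d1 - sigma*sqrt(T) = -0.20969445
exp(-rT) = 0.93332668
N(d1) = 0.47619950; N(d2) = 0.41695308
C = S_0' * N(d1) - K * exp(-rT) * N(d2) = 1.10673716 * 0.47619950 - 1.2100 * 0.93332668 * 0.41695308 = 0.0562


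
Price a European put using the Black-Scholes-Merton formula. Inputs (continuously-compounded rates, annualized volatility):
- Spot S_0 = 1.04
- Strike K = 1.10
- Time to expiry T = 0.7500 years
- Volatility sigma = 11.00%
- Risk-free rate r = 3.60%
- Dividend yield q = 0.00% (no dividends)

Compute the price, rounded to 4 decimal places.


d1 = (ln(S/K) + (r - q + 0.5*sigma^2) * T) / (sigma * sqrt(T)) = -0.25772881
d2 = d1 - sigma * sqrt(T) = -0.35299160
exp(-rT) = 0.97336124; exp(-qT) = 1.00000000
P = K * exp(-rT) * N(-d2) - S_0 * exp(-qT) * N(-d1)
N(-d1) = 0.60169190; N(-d2) = 0.63795263
P = 1.1000 * 0.97336124 * 0.63795263 - 1.0400 * 1.00000000 * 0.60169190 = 0.0573

Answer: Price = 0.0573
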